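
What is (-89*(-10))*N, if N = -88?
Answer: -78320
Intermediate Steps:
(-89*(-10))*N = -89*(-10)*(-88) = 890*(-88) = -78320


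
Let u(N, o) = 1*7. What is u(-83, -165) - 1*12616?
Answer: -12609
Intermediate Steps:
u(N, o) = 7
u(-83, -165) - 1*12616 = 7 - 1*12616 = 7 - 12616 = -12609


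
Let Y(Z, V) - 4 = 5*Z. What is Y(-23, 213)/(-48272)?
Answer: 111/48272 ≈ 0.0022995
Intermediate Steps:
Y(Z, V) = 4 + 5*Z
Y(-23, 213)/(-48272) = (4 + 5*(-23))/(-48272) = (4 - 115)*(-1/48272) = -111*(-1/48272) = 111/48272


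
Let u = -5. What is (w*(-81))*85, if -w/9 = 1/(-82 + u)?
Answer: -20655/29 ≈ -712.24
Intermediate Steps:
w = 3/29 (w = -9/(-82 - 5) = -9/(-87) = -9*(-1/87) = 3/29 ≈ 0.10345)
(w*(-81))*85 = ((3/29)*(-81))*85 = -243/29*85 = -20655/29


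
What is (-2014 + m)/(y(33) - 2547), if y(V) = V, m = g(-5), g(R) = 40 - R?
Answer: 1969/2514 ≈ 0.78321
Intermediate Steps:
m = 45 (m = 40 - 1*(-5) = 40 + 5 = 45)
(-2014 + m)/(y(33) - 2547) = (-2014 + 45)/(33 - 2547) = -1969/(-2514) = -1969*(-1/2514) = 1969/2514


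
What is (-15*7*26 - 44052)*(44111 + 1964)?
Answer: -2155480650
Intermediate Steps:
(-15*7*26 - 44052)*(44111 + 1964) = (-105*26 - 44052)*46075 = (-2730 - 44052)*46075 = -46782*46075 = -2155480650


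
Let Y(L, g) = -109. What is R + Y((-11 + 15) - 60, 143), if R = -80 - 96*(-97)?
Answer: 9123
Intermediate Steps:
R = 9232 (R = -80 + 9312 = 9232)
R + Y((-11 + 15) - 60, 143) = 9232 - 109 = 9123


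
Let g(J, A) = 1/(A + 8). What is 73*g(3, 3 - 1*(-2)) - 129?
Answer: -1604/13 ≈ -123.38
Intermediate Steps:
g(J, A) = 1/(8 + A)
73*g(3, 3 - 1*(-2)) - 129 = 73/(8 + (3 - 1*(-2))) - 129 = 73/(8 + (3 + 2)) - 129 = 73/(8 + 5) - 129 = 73/13 - 129 = -1604/13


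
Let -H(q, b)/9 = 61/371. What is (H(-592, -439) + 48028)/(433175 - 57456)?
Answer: 17817839/139391749 ≈ 0.12783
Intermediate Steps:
H(q, b) = -549/371
(H(-592, -439) + 48028)/(433175 - 57456) = (-549/371 + 48028)/(433175 - 57456) = (17817839/371)/375719 = (17817839/371)*(1/375719) = 17817839/139391749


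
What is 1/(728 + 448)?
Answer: 1/1176 ≈ 0.00085034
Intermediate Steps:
1/(728 + 448) = 1/1176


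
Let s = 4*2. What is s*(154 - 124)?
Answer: 240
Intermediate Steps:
s = 8
s*(154 - 124) = 8*(154 - 124) = 8*30 = 240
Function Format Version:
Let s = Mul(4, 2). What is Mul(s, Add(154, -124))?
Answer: 240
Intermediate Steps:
s = 8
Mul(s, Add(154, -124)) = Mul(8, Add(154, -124)) = Mul(8, 30) = 240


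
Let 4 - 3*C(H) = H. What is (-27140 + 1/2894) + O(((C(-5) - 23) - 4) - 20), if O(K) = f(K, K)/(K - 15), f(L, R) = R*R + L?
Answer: -4639521829/170746 ≈ -27172.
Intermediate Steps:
C(H) = 4/3 - H/3
f(L, R) = L + R**2 (f(L, R) = R**2 + L = L + R**2)
O(K) = (K + K**2)/(-15 + K) (O(K) = (K + K**2)/(K - 15) = (K + K**2)/(-15 + K))
(-27140 + 1/2894) + O(((C(-5) - 23) - 4) - 20) = (-27140 + 1/2894) + ((((4/3 - 1/3*(-5)) - 23) - 4) - 20)*(1 + ((((4/3 - 1/3*(-5)) - 23) - 4) - 20))/(-15 + ((((4/3 - 1/3*(-5)) - 23) - 4) - 20)) = (-27140 + 1/2894) + ((((4/3 + 5/3) - 23) - 4) - 20)*(1 + ((((4/3 + 5/3) - 23) - 4) - 20))/(-15 + ((((4/3 + 5/3) - 23) - 4) - 20)) = -78543159/2894 + (((3 - 23) - 4) - 20)*(1 + (((3 - 23) - 4) - 20))/(-15 + (((3 - 23) - 4) - 20)) = -78543159/2894 + ((-20 - 4) - 20)*(1 + ((-20 - 4) - 20))/(-15 + ((-20 - 4) - 20)) = -78543159/2894 + (-24 - 20)*(1 + (-24 - 20))/(-15 + (-24 - 20)) = -78543159/2894 - 44*(1 - 44)/(-15 - 44) = -78543159/2894 - 44*(-43)/(-59) = -78543159/2894 - 44*(-1/59)*(-43) = -78543159/2894 - 1892/59 = -4639521829/170746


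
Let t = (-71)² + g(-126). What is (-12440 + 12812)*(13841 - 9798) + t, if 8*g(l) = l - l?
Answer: 1509037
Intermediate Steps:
g(l) = 0 (g(l) = (l - l)/8 = (⅛)*0 = 0)
t = 5041 (t = (-71)² + 0 = 5041 + 0 = 5041)
(-12440 + 12812)*(13841 - 9798) + t = (-12440 + 12812)*(13841 - 9798) + 5041 = 372*4043 + 5041 = 1503996 + 5041 = 1509037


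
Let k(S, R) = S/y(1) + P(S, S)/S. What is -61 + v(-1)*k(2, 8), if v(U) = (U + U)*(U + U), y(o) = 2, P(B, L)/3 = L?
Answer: -45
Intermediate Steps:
P(B, L) = 3*L
v(U) = 4*U² (v(U) = (2*U)*(2*U) = 4*U²)
k(S, R) = 3 + S/2 (k(S, R) = S/2 + (3*S)/S = S*(½) + 3 = S/2 + 3 = 3 + S/2)
-61 + v(-1)*k(2, 8) = -61 + (4*(-1)²)*(3 + (½)*2) = -61 + (4*1)*(3 + 1) = -61 + 4*4 = -61 + 16 = -45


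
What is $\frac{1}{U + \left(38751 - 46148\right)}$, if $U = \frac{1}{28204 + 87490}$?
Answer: $- \frac{115694}{855788517} \approx -0.00013519$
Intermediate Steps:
$U = \frac{1}{115694} \approx 8.6435 \cdot 10^{-6}$
$\frac{1}{U + \left(38751 - 46148\right)} = \frac{1}{\frac{1}{115694} + \left(38751 - 46148\right)} = \frac{1}{\frac{1}{115694} - 7397} = \frac{1}{- \frac{855788517}{115694}} = - \frac{115694}{855788517}$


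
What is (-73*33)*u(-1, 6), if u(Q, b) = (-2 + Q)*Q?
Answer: -7227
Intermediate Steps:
u(Q, b) = Q*(-2 + Q)
(-73*33)*u(-1, 6) = (-73*33)*(-(-2 - 1)) = -(-2409)*(-3) = -2409*3 = -7227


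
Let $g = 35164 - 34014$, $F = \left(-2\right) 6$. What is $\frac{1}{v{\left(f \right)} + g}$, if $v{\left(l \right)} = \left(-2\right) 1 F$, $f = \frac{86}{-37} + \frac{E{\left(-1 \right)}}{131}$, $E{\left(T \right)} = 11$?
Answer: $\frac{1}{1174} \approx 0.00085179$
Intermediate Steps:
$F = -12$
$g = 1150$ ($g = 35164 - 34014 = 1150$)
$f = - \frac{10859}{4847}$ ($f = \frac{86}{-37} + \frac{11}{131} = 86 \left(- \frac{1}{37}\right) + 11 \cdot \frac{1}{131} = - \frac{86}{37} + \frac{11}{131} = - \frac{10859}{4847} \approx -2.2404$)
$v{\left(l \right)} = 24$ ($v{\left(l \right)} = \left(-2\right) 1 \left(-12\right) = \left(-2\right) \left(-12\right) = 24$)
$\frac{1}{v{\left(f \right)} + g} = \frac{1}{24 + 1150} = \frac{1}{1174}$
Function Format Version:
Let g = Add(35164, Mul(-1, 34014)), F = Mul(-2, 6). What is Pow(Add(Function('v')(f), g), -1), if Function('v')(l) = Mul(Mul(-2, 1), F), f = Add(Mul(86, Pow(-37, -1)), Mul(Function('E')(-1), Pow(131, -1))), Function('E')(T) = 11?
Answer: Rational(1, 1174) ≈ 0.00085179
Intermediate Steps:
F = -12
g = 1150 (g = Add(35164, -34014) = 1150)
f = Rational(-10859, 4847) (f = Add(Mul(86, Pow(-37, -1)), Mul(11, Pow(131, -1))) = Add(Mul(86, Rational(-1, 37)), Mul(11, Rational(1, 131))) = Add(Rational(-86, 37), Rational(11, 131)) = Rational(-10859, 4847) ≈ -2.2404)
Function('v')(l) = 24 (Function('v')(l) = Mul(Mul(-2, 1), -12) = Mul(-2, -12) = 24)
Pow(Add(Function('v')(f), g), -1) = Pow(Add(24, 1150), -1) = Pow(1174, -1) = Rational(1, 1174)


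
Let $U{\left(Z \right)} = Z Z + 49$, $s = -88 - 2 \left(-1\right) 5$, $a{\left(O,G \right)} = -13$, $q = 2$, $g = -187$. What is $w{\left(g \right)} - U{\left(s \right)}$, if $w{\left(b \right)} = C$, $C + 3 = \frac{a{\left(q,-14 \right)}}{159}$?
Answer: $- \frac{975637}{159} \approx -6136.1$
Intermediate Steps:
$s = -78$ ($s = -88 - \left(-2\right) 5 = -88 - -10 = -88 + 10 = -78$)
$U{\left(Z \right)} = 49 + Z^{2}$ ($U{\left(Z \right)} = Z^{2} + 49 = 49 + Z^{2}$)
$C = - \frac{490}{159}$ ($C = -3 - \frac{13}{159} = - \frac{490}{159} \approx -3.0818$)
$w{\left(b \right)} = - \frac{490}{159}$
$w{\left(g \right)} - U{\left(s \right)} = - \frac{490}{159} - \left(49 + \left(-78\right)^{2}\right) = - \frac{490}{159} - \left(49 + 6084\right) = - \frac{490}{159} - 6133 = - \frac{975637}{159}$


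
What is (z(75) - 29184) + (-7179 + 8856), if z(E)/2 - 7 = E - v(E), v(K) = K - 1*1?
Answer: -27491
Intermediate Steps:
v(K) = -1 + K (v(K) = K - 1 = -1 + K)
z(E) = 16 (z(E) = 14 + 2*(E - (-1 + E)) = 14 + 2*(E + (1 - E)) = 14 + 2*1 = 14 + 2 = 16)
(z(75) - 29184) + (-7179 + 8856) = (16 - 29184) + (-7179 + 8856) = -29168 + 1677 = -27491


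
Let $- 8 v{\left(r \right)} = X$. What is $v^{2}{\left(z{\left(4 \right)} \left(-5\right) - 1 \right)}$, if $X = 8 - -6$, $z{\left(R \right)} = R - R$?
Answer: $\frac{49}{16} \approx 3.0625$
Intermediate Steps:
$z{\left(R \right)} = 0$
$X = 14$ ($X = 8 + 6 = 14$)
$v{\left(r \right)} = - \frac{7}{4}$ ($v{\left(r \right)} = \left(- \frac{1}{8}\right) 14 = - \frac{7}{4}$)
$v^{2}{\left(z{\left(4 \right)} \left(-5\right) - 1 \right)} = \left(- \frac{7}{4}\right)^{2} = \frac{49}{16}$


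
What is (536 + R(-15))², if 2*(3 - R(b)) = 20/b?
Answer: 2621161/9 ≈ 2.9124e+5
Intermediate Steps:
R(b) = 3 - 10/b
(536 + R(-15))² = (536 + (3 - 10/(-15)))² = (536 + (3 - 10*(-1/15)))² = (536 + (3 + ⅔))² = (536 + 11/3)² = (1619/3)² = 2621161/9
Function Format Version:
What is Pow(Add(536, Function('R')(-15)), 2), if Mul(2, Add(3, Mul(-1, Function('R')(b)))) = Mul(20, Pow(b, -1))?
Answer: Rational(2621161, 9) ≈ 2.9124e+5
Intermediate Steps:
Function('R')(b) = Add(3, Mul(-10, Pow(b, -1))) (Function('R')(b) = Add(3, Mul(Rational(-1, 2), Mul(20, Pow(b, -1)))) = Add(3, Mul(-10, Pow(b, -1))))
Pow(Add(536, Function('R')(-15)), 2) = Pow(Add(536, Add(3, Mul(-10, Pow(-15, -1)))), 2) = Pow(Add(536, Add(3, Mul(-10, Rational(-1, 15)))), 2) = Pow(Add(536, Add(3, Rational(2, 3))), 2) = Pow(Add(536, Rational(11, 3)), 2) = Pow(Rational(1619, 3), 2) = Rational(2621161, 9)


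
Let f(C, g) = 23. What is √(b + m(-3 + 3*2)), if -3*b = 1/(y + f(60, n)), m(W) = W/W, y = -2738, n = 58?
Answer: √7372130/2715 ≈ 1.0001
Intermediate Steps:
m(W) = 1
b = 1/8145 (b = -1/(3*(-2738 + 23)) = -⅓/(-2715) = -⅓*(-1/2715) = 1/8145 ≈ 0.00012277)
√(b + m(-3 + 3*2)) = √(1/8145 + 1) = √(8146/8145) = √7372130/2715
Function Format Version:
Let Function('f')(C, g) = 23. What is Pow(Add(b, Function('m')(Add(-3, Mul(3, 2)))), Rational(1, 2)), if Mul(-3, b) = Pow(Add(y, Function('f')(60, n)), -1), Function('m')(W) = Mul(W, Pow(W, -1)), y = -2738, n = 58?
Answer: Mul(Rational(1, 2715), Pow(7372130, Rational(1, 2))) ≈ 1.0001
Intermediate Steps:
Function('m')(W) = 1
b = Rational(1, 8145) (b = Mul(Rational(-1, 3), Pow(Add(-2738, 23), -1)) = Mul(Rational(-1, 3), Pow(-2715, -1)) = Mul(Rational(-1, 3), Rational(-1, 2715)) = Rational(1, 8145) ≈ 0.00012277)
Pow(Add(b, Function('m')(Add(-3, Mul(3, 2)))), Rational(1, 2)) = Pow(Add(Rational(1, 8145), 1), Rational(1, 2)) = Pow(Rational(8146, 8145), Rational(1, 2)) = Mul(Rational(1, 2715), Pow(7372130, Rational(1, 2)))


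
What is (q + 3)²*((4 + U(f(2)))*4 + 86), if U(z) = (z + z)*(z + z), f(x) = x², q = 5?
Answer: 22912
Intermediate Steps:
U(z) = 4*z² (U(z) = (2*z)*(2*z) = 4*z²)
(q + 3)²*((4 + U(f(2)))*4 + 86) = (5 + 3)²*((4 + 4*(2²)²)*4 + 86) = 8²*((4 + 4*4²)*4 + 86) = 64*((4 + 4*16)*4 + 86) = 64*((4 + 64)*4 + 86) = 64*(68*4 + 86) = 64*(272 + 86) = 64*358 = 22912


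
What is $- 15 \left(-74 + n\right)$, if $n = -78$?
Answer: $2280$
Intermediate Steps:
$- 15 \left(-74 + n\right) = - 15 \left(-74 - 78\right) = \left(-15\right) \left(-152\right) = 2280$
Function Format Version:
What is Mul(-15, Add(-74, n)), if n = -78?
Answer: 2280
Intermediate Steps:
Mul(-15, Add(-74, n)) = Mul(-15, Add(-74, -78)) = Mul(-15, -152) = 2280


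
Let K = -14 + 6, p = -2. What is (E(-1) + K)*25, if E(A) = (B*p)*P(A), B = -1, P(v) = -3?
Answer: -350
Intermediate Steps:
K = -8
E(A) = -6 (E(A) = -1*(-2)*(-3) = 2*(-3) = -6)
(E(-1) + K)*25 = (-6 - 8)*25 = -14*25 = -350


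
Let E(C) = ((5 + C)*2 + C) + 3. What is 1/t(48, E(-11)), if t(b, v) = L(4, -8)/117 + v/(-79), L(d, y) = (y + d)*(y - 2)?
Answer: 9243/5500 ≈ 1.6805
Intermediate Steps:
L(d, y) = (-2 + y)*(d + y) (L(d, y) = (d + y)*(-2 + y) = (-2 + y)*(d + y))
E(C) = 13 + 3*C (E(C) = ((10 + 2*C) + C) + 3 = (10 + 3*C) + 3 = 13 + 3*C)
t(b, v) = 40/117 - v/79 (t(b, v) = ((-8)² - 2*4 - 2*(-8) + 4*(-8))/117 + v/(-79) = (64 - 8 + 16 - 32)*(1/117) + v*(-1/79) = 40*(1/117) - v/79 = 40/117 - v/79)
1/t(48, E(-11)) = 1/(40/117 - (13 + 3*(-11))/79) = 1/(40/117 - (13 - 33)/79) = 1/(40/117 - 1/79*(-20)) = 1/(40/117 + 20/79) = 1/(5500/9243) = 9243/5500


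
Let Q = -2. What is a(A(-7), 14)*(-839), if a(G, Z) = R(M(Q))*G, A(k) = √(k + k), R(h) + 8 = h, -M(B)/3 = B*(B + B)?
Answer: 26848*I*√14 ≈ 1.0046e+5*I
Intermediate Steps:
M(B) = -6*B² (M(B) = -3*B*(B + B) = -3*B*2*B = -6*B²)
R(h) = -8 + h
A(k) = √2*√k (A(k) = √(2*k) = √2*√k)
a(G, Z) = -32*G (a(G, Z) = (-8 - 6*(-2)²)*G = (-8 - 6*4)*G = (-8 - 24)*G = -32*G)
a(A(-7), 14)*(-839) = -32*√2*√(-7)*(-839) = -32*√2*I*√7*(-839) = -32*I*√14*(-839) = 26848*I*√14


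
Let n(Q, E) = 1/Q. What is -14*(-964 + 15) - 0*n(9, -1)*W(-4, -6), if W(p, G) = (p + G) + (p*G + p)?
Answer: 13286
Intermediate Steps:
W(p, G) = G + 2*p + G*p (W(p, G) = (G + p) + (G*p + p) = (G + p) + (p + G*p) = G + 2*p + G*p)
-14*(-964 + 15) - 0*n(9, -1)*W(-4, -6) = -14*(-964 + 15) - 0/9*(-6 + 2*(-4) - 6*(-4)) = -14*(-949) - 0*(1/9)*(-6 - 8 + 24) = 13286 - 0*10 = 13286 - 1*0 = 13286 + 0 = 13286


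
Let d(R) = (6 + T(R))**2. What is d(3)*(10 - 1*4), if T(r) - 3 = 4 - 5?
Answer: 384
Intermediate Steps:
T(r) = 2 (T(r) = 3 + (4 - 5) = 3 - 1 = 2)
d(R) = 64 (d(R) = (6 + 2)**2 = 8**2 = 64)
d(3)*(10 - 1*4) = 64*(10 - 1*4) = 64*(10 - 4) = 64*6 = 384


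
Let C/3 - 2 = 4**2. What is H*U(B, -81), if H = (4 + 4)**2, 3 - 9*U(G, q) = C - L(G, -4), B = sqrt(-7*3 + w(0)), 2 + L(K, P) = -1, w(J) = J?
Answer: -384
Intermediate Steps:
L(K, P) = -3 (L(K, P) = -2 - 1 = -3)
B = I*sqrt(21) (B = sqrt(-7*3 + 0) = sqrt(-21 + 0) = sqrt(-21) = I*sqrt(21) ≈ 4.5826*I)
C = 54 (C = 6 + 3*4**2 = 6 + 3*16 = 6 + 48 = 54)
U(G, q) = -6 (U(G, q) = 1/3 - (54 - 1*(-3))/9 = 1/3 - (54 + 3)/9 = 1/3 - 1/9*57 = 1/3 - 19/3 = -6)
H = 64 (H = 8**2 = 64)
H*U(B, -81) = 64*(-6) = -384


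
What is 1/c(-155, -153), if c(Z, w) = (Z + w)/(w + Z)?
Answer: 1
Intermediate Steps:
c(Z, w) = 1 (c(Z, w) = (Z + w)/(Z + w) = 1)
1/c(-155, -153) = 1/1 = 1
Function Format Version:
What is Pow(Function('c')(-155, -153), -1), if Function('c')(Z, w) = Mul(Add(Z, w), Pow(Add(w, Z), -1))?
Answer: 1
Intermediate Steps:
Function('c')(Z, w) = 1 (Function('c')(Z, w) = Mul(Add(Z, w), Pow(Add(Z, w), -1)) = 1)
Pow(Function('c')(-155, -153), -1) = Pow(1, -1) = 1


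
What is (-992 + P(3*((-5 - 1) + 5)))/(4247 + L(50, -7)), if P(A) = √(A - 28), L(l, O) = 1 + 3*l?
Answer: -496/2199 + I*√31/4398 ≈ -0.22556 + 0.001266*I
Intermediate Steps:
P(A) = √(-28 + A)
(-992 + P(3*((-5 - 1) + 5)))/(4247 + L(50, -7)) = (-992 + √(-28 + 3*((-5 - 1) + 5)))/(4247 + (1 + 3*50)) = (-992 + √(-28 + 3*(-6 + 5)))/(4247 + (1 + 150)) = (-992 + √(-28 + 3*(-1)))/(4247 + 151) = (-992 + √(-28 - 3))/4398 = (-992 + √(-31))*(1/4398) = (-992 + I*√31)*(1/4398) = -496/2199 + I*√31/4398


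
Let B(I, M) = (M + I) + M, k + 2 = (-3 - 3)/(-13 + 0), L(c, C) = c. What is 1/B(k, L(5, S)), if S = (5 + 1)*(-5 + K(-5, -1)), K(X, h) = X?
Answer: 13/110 ≈ 0.11818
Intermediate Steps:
S = -60 (S = (5 + 1)*(-5 - 5) = 6*(-10) = -60)
k = -20/13 (k = -2 + (-3 - 3)/(-13 + 0) = -2 - 6/(-13) = -2 - 6*(-1/13) = -2 + 6/13 = -20/13 ≈ -1.5385)
B(I, M) = I + 2*M (B(I, M) = (I + M) + M = I + 2*M)
1/B(k, L(5, S)) = 1/(-20/13 + 2*5) = 1/(-20/13 + 10) = 1/(110/13) = 13/110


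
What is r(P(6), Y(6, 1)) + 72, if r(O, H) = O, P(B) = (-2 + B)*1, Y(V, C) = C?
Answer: 76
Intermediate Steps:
P(B) = -2 + B
r(P(6), Y(6, 1)) + 72 = (-2 + 6) + 72 = 4 + 72 = 76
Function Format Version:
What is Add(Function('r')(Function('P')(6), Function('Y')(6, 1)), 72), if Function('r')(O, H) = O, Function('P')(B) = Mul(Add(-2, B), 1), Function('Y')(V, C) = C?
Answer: 76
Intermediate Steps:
Function('P')(B) = Add(-2, B)
Add(Function('r')(Function('P')(6), Function('Y')(6, 1)), 72) = Add(Add(-2, 6), 72) = Add(4, 72) = 76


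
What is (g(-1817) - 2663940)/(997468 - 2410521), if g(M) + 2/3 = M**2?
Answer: -1912645/4239159 ≈ -0.45119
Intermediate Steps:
g(M) = -2/3 + M**2
(g(-1817) - 2663940)/(997468 - 2410521) = ((-2/3 + (-1817)**2) - 2663940)/(997468 - 2410521) = ((-2/3 + 3301489) - 2663940)/(-1413053) = (9904465/3 - 2663940)*(-1/1413053) = (1912645/3)*(-1/1413053) = -1912645/4239159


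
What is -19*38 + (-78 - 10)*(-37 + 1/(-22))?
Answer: 2538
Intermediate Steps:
-19*38 + (-78 - 10)*(-37 + 1/(-22)) = -722 - 88*(-37 - 1/22) = -722 - 88*(-815/22) = -722 + 3260 = 2538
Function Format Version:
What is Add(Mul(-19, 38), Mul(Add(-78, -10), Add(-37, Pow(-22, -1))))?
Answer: 2538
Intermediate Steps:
Add(Mul(-19, 38), Mul(Add(-78, -10), Add(-37, Pow(-22, -1)))) = Add(-722, Mul(-88, Add(-37, Rational(-1, 22)))) = Add(-722, Mul(-88, Rational(-815, 22))) = Add(-722, 3260) = 2538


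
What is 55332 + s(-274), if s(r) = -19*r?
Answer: 60538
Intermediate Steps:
55332 + s(-274) = 55332 - 19*(-274) = 55332 + 5206 = 60538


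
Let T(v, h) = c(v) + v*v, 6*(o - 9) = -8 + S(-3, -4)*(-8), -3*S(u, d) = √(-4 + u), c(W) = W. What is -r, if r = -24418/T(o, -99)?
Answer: -988929*I/(-2635*I + 294*√7) ≈ 345.22 - 101.91*I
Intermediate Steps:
S(u, d) = -√(-4 + u)/3
o = 23/3 + 4*I*√7/9 (o = 9 + (-8 - √(-4 - 3)/3*(-8))/6 = 9 + (-8 - I*√7/3*(-8))/6 = 9 + (-8 + 8*I*√7/3)/6 = 9 + (-4/3 + 4*I*√7/9) = 23/3 + 4*I*√7/9 ≈ 7.6667 + 1.1759*I)
T(v, h) = v + v² (T(v, h) = v + v*v = v + v²)
r = -24418/((23/3 + 4*I*√7/9)*(26/3 + 4*I*√7/9)) (r = -24418*1/((1 + (23/3 + 4*I*√7/9))*(23/3 + 4*I*√7/9)) = -24418*1/((23/3 + 4*I*√7/9)*(26/3 + 4*I*√7/9)) = -24418/((23/3 + 4*I*√7/9)*(26/3 + 4*I*√7/9)) ≈ -345.22 + 101.91*I)
-r = -988929*I/(-2635*I + 294*√7)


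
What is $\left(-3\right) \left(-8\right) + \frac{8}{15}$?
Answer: $\frac{368}{15} \approx 24.533$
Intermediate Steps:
$\left(-3\right) \left(-8\right) + \frac{8}{15} = 24 + 8 \cdot \frac{1}{15} = 24 + \frac{8}{15} = \frac{368}{15}$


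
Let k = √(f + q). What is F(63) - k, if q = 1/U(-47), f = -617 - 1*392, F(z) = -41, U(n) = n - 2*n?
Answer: -41 - I*√2228834/47 ≈ -41.0 - 31.764*I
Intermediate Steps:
U(n) = -n
f = -1009 (f = -617 - 392 = -1009)
q = 1/47 (q = 1/(-1*(-47)) = 1/47 ≈ 0.021277)
k = I*√2228834/47 (k = √(-1009 + 1/47) = √(-47422/47) = I*√2228834/47 ≈ 31.764*I)
F(63) - k = -41 - I*√2228834/47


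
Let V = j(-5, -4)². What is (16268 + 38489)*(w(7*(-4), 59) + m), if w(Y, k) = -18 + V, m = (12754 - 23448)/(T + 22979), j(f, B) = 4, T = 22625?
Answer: -2789923907/22802 ≈ -1.2235e+5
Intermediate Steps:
V = 16 (V = 4² = 16)
m = -5347/22802 (m = (12754 - 23448)/(22625 + 22979) = -10694/45604 = -10694*1/45604 = -5347/22802 ≈ -0.23450)
w(Y, k) = -2 (w(Y, k) = -18 + 16 = -2)
(16268 + 38489)*(w(7*(-4), 59) + m) = (16268 + 38489)*(-2 - 5347/22802) = 54757*(-50951/22802) = -2789923907/22802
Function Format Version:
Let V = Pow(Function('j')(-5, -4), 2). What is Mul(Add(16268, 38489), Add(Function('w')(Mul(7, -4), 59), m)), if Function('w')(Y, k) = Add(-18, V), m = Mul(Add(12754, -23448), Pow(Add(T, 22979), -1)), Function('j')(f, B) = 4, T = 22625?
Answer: Rational(-2789923907, 22802) ≈ -1.2235e+5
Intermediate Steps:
V = 16 (V = Pow(4, 2) = 16)
m = Rational(-5347, 22802) (m = Mul(Add(12754, -23448), Pow(Add(22625, 22979), -1)) = Mul(-10694, Pow(45604, -1)) = Mul(-10694, Rational(1, 45604)) = Rational(-5347, 22802) ≈ -0.23450)
Function('w')(Y, k) = -2 (Function('w')(Y, k) = Add(-18, 16) = -2)
Mul(Add(16268, 38489), Add(Function('w')(Mul(7, -4), 59), m)) = Mul(Add(16268, 38489), Add(-2, Rational(-5347, 22802))) = Mul(54757, Rational(-50951, 22802)) = Rational(-2789923907, 22802)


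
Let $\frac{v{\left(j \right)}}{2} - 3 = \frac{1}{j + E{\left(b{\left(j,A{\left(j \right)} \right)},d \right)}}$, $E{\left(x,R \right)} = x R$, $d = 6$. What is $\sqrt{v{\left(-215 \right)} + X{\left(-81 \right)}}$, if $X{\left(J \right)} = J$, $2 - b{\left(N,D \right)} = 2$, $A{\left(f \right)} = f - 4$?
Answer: $\frac{i \sqrt{3467305}}{215} \approx 8.6608 i$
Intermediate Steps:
$A{\left(f \right)} = -4 + f$
$b{\left(N,D \right)} = 0$ ($b{\left(N,D \right)} = 2 - 2 = 0$)
$E{\left(x,R \right)} = R x$
$v{\left(j \right)} = 6 + \frac{2}{j}$ ($v{\left(j \right)} = 6 + \frac{2}{j + 6 \cdot 0} = 6 + \frac{2}{j + 0} = 6 + \frac{2}{j}$)
$\sqrt{v{\left(-215 \right)} + X{\left(-81 \right)}} = \sqrt{\left(6 + \frac{2}{-215}\right) - 81} = \sqrt{\left(6 + 2 \left(- \frac{1}{215}\right)\right) - 81} = \sqrt{\left(6 - \frac{2}{215}\right) - 81} = \sqrt{\frac{1288}{215} - 81} = \sqrt{- \frac{16127}{215}} = \frac{i \sqrt{3467305}}{215}$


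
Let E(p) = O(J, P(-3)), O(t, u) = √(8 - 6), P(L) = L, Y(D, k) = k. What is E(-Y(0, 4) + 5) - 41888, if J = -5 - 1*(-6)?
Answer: -41888 + √2 ≈ -41887.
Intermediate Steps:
J = 1 (J = -5 + 6 = 1)
O(t, u) = √2
E(p) = √2
E(-Y(0, 4) + 5) - 41888 = √2 - 41888 = -41888 + √2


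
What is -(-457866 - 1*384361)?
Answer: 842227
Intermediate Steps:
-(-457866 - 1*384361) = -(-457866 - 384361) = -1*(-842227) = 842227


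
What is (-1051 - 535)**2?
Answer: 2515396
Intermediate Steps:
(-1051 - 535)**2 = (-1586)**2 = 2515396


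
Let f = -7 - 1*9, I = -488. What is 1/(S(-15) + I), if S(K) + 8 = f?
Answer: -1/512 ≈ -0.0019531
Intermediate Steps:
f = -16 (f = -7 - 9 = -16)
S(K) = -24 (S(K) = -8 - 16 = -24)
1/(S(-15) + I) = 1/(-24 - 488) = 1/(-512) = -1/512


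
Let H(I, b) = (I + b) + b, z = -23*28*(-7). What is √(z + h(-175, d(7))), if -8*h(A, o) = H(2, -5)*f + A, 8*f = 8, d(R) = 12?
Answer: √72494/4 ≈ 67.312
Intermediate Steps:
z = 4508 (z = -644*(-7) = 4508)
f = 1 (f = (⅛)*8 = 1)
H(I, b) = I + 2*b
h(A, o) = 1 - A/8 (h(A, o) = -((2 + 2*(-5))*1 + A)/8 = -((2 - 10)*1 + A)/8 = -(-8*1 + A)/8 = -(-8 + A)/8 = 1 - A/8)
√(z + h(-175, d(7))) = √(4508 + (1 - ⅛*(-175))) = √(4508 + (1 + 175/8)) = √(4508 + 183/8) = √(36247/8) = √72494/4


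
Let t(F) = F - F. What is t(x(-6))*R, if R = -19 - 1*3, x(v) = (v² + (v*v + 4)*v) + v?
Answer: 0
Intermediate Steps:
x(v) = v + v² + v*(4 + v²) (x(v) = (v² + (v² + 4)*v) + v = (v² + (4 + v²)*v) + v = (v² + v*(4 + v²)) + v = v + v² + v*(4 + v²))
t(F) = 0
R = -22 (R = -19 - 3 = -22)
t(x(-6))*R = 0*(-22) = 0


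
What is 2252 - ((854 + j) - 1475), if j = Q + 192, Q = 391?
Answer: 2290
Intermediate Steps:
j = 583 (j = 391 + 192 = 583)
2252 - ((854 + j) - 1475) = 2252 - ((854 + 583) - 1475) = 2252 - (1437 - 1475) = 2252 - 1*(-38) = 2252 + 38 = 2290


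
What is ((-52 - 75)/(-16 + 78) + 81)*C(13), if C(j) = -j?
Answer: -63635/62 ≈ -1026.4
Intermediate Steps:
((-52 - 75)/(-16 + 78) + 81)*C(13) = ((-52 - 75)/(-16 + 78) + 81)*(-1*13) = (-127/62 + 81)*(-13) = (4895/62)*(-13) = -63635/62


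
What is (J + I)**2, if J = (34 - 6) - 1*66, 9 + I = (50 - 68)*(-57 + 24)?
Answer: 299209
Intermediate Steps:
I = 585 (I = -9 + (50 - 68)*(-57 + 24) = -9 - 18*(-33) = -9 + 594 = 585)
J = -38 (J = 28 - 66 = -38)
(J + I)**2 = (-38 + 585)**2 = 547**2 = 299209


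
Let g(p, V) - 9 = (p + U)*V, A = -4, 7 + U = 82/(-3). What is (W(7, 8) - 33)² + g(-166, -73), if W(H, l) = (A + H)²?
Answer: 45628/3 ≈ 15209.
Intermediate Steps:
U = -103/3 (U = -7 + 82/(-3) = -7 + 82*(-⅓) = -7 - 82/3 = -103/3 ≈ -34.333)
g(p, V) = 9 + V*(-103/3 + p) (g(p, V) = 9 + (p - 103/3)*V = 9 + (-103/3 + p)*V = 9 + V*(-103/3 + p))
W(H, l) = (-4 + H)²
(W(7, 8) - 33)² + g(-166, -73) = ((-4 + 7)² - 33)² + (9 - 103/3*(-73) - 73*(-166)) = (3² - 33)² + (9 + 7519/3 + 12118) = (9 - 33)² + 43900/3 = (-24)² + 43900/3 = 576 + 43900/3 = 45628/3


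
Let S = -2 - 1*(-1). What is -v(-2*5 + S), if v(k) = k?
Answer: 11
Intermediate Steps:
S = -1 (S = -2 + 1 = -1)
-v(-2*5 + S) = -(-2*5 - 1) = -(-10 - 1) = -1*(-11) = 11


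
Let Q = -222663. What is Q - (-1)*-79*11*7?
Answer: -228746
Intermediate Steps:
Q - (-1)*-79*11*7 = -222663 - (-1)*-79*11*7 = -222663 - (-1)*(-869*7) = -222663 - (-1)*(-6083) = -222663 - 1*6083 = -222663 - 6083 = -228746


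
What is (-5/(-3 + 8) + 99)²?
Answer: 9604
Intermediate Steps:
(-5/(-3 + 8) + 99)² = (-5/5 + 99)² = (-5*⅕ + 99)² = (-1 + 99)² = 98² = 9604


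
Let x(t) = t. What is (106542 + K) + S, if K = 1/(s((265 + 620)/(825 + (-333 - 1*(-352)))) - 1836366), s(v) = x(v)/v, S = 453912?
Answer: 1029198109709/1836365 ≈ 5.6045e+5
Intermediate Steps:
s(v) = 1 (s(v) = v/v = 1)
K = -1/1836365 (K = 1/(1 - 1836366) = 1/(-1836365) = -1/1836365 ≈ -5.4455e-7)
(106542 + K) + S = (106542 - 1/1836365) + 453912 = 195649999829/1836365 + 453912 = 1029198109709/1836365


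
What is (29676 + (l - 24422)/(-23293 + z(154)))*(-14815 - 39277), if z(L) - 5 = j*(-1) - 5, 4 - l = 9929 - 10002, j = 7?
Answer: -1870163677167/1165 ≈ -1.6053e+9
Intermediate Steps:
l = 77 (l = 4 - (9929 - 10002) = 4 - 1*(-73) = 4 + 73 = 77)
z(L) = -7 (z(L) = 5 + (7*(-1) - 5) = 5 + (-7 - 5) = 5 - 12 = -7)
(29676 + (l - 24422)/(-23293 + z(154)))*(-14815 - 39277) = (29676 + (77 - 24422)/(-23293 - 7))*(-14815 - 39277) = (29676 - 24345/(-23300))*(-54092) = (29676 - 24345*(-1/23300))*(-54092) = (29676 + 4869/4660)*(-54092) = (138295029/4660)*(-54092) = -1870163677167/1165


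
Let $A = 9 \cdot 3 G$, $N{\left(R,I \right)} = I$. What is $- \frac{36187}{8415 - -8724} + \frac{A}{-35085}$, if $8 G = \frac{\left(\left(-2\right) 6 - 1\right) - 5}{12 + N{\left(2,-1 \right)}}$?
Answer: $- \frac{18619718201}{8819386620} \approx -2.1112$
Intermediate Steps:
$G = - \frac{9}{44}$ ($G = \frac{\left(\left(\left(-2\right) 6 - 1\right) - 5\right) \frac{1}{12 - 1}}{8} = \frac{\left(\left(-12 - 1\right) - 5\right) \frac{1}{11}}{8} = \frac{\left(-13 - 5\right) \frac{1}{11}}{8} = \frac{\left(-18\right) \frac{1}{11}}{8} = \frac{1}{8} \left(- \frac{18}{11}\right) = - \frac{9}{44} \approx -0.20455$)
$A = - \frac{243}{44}$ ($A = 9 \cdot 3 \left(- \frac{9}{44}\right) = 27 \left(- \frac{9}{44}\right) = - \frac{243}{44} \approx -5.5227$)
$- \frac{36187}{8415 - -8724} + \frac{A}{-35085} = - \frac{36187}{8415 - -8724} - \frac{243}{44 \left(-35085\right)} = - \frac{36187}{8415 + 8724} - - \frac{81}{514580} = - \frac{36187}{17139} + \frac{81}{514580} = - \frac{18619718201}{8819386620}$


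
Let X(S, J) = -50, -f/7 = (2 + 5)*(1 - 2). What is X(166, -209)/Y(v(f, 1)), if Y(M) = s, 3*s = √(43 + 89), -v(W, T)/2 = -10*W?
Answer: -25*√33/11 ≈ -13.056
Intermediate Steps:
f = 49 (f = -7*(2 + 5)*(1 - 2) = -49*(-1) = -7*(-7) = 49)
v(W, T) = 20*W (v(W, T) = -(-20)*W = 20*W)
s = 2*√33/3 (s = √(43 + 89)/3 = √132/3 = (2*√33)/3 = 2*√33/3 ≈ 3.8297)
Y(M) = 2*√33/3
X(166, -209)/Y(v(f, 1)) = -50*√33/22 = -25*√33/11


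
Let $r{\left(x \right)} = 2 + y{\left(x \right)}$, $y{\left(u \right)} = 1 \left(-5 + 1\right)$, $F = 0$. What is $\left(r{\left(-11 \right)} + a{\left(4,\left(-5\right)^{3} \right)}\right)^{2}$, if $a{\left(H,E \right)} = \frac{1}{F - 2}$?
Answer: $\frac{25}{4} \approx 6.25$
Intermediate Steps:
$y{\left(u \right)} = -4$ ($y{\left(u \right)} = 1 \left(-4\right) = -4$)
$a{\left(H,E \right)} = - \frac{1}{2}$ ($a{\left(H,E \right)} = \frac{1}{0 - 2} = \frac{1}{-2} = - \frac{1}{2}$)
$r{\left(x \right)} = -2$ ($r{\left(x \right)} = 2 - 4 = -2$)
$\left(r{\left(-11 \right)} + a{\left(4,\left(-5\right)^{3} \right)}\right)^{2} = \left(-2 - \frac{1}{2}\right)^{2} = \left(- \frac{5}{2}\right)^{2} = \frac{25}{4}$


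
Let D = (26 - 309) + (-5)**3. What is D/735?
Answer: -136/245 ≈ -0.55510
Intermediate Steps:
D = -408 (D = -283 - 125 = -408)
D/735 = -408/735 = -408*1/735 = -136/245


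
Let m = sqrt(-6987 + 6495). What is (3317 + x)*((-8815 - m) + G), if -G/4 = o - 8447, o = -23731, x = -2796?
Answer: 62466337 - 1042*I*sqrt(123) ≈ 6.2466e+7 - 11556.0*I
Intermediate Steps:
m = 2*I*sqrt(123) (m = sqrt(-492) = 2*I*sqrt(123) ≈ 22.181*I)
G = 128712 (G = -4*(-23731 - 8447) = -4*(-32178) = 128712)
(3317 + x)*((-8815 - m) + G) = (3317 - 2796)*((-8815 - 2*I*sqrt(123)) + 128712) = 521*((-8815 - 2*I*sqrt(123)) + 128712) = 521*(119897 - 2*I*sqrt(123)) = 62466337 - 1042*I*sqrt(123)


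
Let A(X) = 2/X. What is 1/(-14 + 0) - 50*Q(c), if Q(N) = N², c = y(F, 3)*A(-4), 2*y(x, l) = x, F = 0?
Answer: -1/14 ≈ -0.071429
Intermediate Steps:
y(x, l) = x/2
c = 0 (c = ((½)*0)*(2/(-4)) = 0*(2*(-¼)) = 0*(-½) = 0)
1/(-14 + 0) - 50*Q(c) = 1/(-14 + 0) - 50*0² = 1/(-14) - 50*0 = -1/14 + 0 = -1/14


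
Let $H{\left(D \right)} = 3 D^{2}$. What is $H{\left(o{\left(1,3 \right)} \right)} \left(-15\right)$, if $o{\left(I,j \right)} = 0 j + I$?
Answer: $-45$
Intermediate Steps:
$o{\left(I,j \right)} = I$ ($o{\left(I,j \right)} = 0 + I = I$)
$H{\left(o{\left(1,3 \right)} \right)} \left(-15\right) = 3 \cdot 1^{2} \left(-15\right) = 3 \cdot 1 \left(-15\right) = 3 \left(-15\right) = -45$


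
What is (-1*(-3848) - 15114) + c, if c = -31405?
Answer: -42671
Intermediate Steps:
(-1*(-3848) - 15114) + c = (-1*(-3848) - 15114) - 31405 = (3848 - 15114) - 31405 = -11266 - 31405 = -42671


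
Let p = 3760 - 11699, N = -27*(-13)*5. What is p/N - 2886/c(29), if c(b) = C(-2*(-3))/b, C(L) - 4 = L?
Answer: -14696236/1755 ≈ -8373.9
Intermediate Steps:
N = 1755 (N = 351*5 = 1755)
p = -7939
C(L) = 4 + L
c(b) = 10/b (c(b) = (4 - 2*(-3))/b = (4 + 6)/b = 10/b)
p/N - 2886/c(29) = -7939/1755 - 2886/(10/29) = -7939*1/1755 - 2886/(10*(1/29)) = -7939/1755 - 2886/10/29 = -7939/1755 - 2886*29/10 = -7939/1755 - 41847/5 = -14696236/1755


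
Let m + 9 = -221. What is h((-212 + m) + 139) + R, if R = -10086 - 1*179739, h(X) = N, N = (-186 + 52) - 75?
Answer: -190034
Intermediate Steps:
m = -230 (m = -9 - 221 = -230)
N = -209 (N = -134 - 75 = -209)
h(X) = -209
R = -189825 (R = -10086 - 179739 = -189825)
h((-212 + m) + 139) + R = -209 - 189825 = -190034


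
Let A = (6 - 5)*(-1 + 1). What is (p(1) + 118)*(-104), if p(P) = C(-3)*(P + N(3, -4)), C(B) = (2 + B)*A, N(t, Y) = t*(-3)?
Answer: -12272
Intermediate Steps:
A = 0 (A = 1*0 = 0)
N(t, Y) = -3*t
C(B) = 0 (C(B) = (2 + B)*0 = 0)
p(P) = 0 (p(P) = 0*(P - 3*3) = 0*(P - 9) = 0*(-9 + P) = 0)
(p(1) + 118)*(-104) = (0 + 118)*(-104) = 118*(-104) = -12272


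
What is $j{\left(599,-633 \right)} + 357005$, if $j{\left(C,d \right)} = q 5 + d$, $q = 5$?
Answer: $356397$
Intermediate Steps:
$j{\left(C,d \right)} = 25 + d$ ($j{\left(C,d \right)} = 5 \cdot 5 + d = 25 + d$)
$j{\left(599,-633 \right)} + 357005 = \left(25 - 633\right) + 357005 = -608 + 357005 = 356397$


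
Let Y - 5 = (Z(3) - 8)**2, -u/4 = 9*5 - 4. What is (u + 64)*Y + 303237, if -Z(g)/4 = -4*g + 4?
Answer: 245137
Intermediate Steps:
Z(g) = -16 + 16*g (Z(g) = -4*(-4*g + 4) = -4*(4 - 4*g) = -16 + 16*g)
u = -164 (u = -4*(9*5 - 4) = -4*(45 - 4) = -4*41 = -164)
Y = 581 (Y = 5 + ((-16 + 16*3) - 8)**2 = 5 + ((-16 + 48) - 8)**2 = 5 + (32 - 8)**2 = 5 + 24**2 = 5 + 576 = 581)
(u + 64)*Y + 303237 = (-164 + 64)*581 + 303237 = -100*581 + 303237 = -58100 + 303237 = 245137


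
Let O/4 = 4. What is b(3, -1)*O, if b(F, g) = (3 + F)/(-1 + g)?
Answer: -48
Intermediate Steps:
O = 16 (O = 4*4 = 16)
b(F, g) = (3 + F)/(-1 + g)
b(3, -1)*O = ((3 + 3)/(-1 - 1))*16 = (6/(-2))*16 = -1/2*6*16 = -3*16 = -48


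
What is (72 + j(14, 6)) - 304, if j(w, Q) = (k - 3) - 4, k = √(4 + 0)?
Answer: -237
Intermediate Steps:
k = 2 (k = √4 = 2)
j(w, Q) = -5 (j(w, Q) = (2 - 3) - 4 = -1 - 4 = -5)
(72 + j(14, 6)) - 304 = (72 - 5) - 304 = 67 - 304 = -237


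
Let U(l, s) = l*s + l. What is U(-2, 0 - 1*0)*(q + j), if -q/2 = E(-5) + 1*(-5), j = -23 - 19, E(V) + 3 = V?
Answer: 32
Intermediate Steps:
E(V) = -3 + V
U(l, s) = l + l*s
j = -42
q = 26 (q = -2*((-3 - 5) + 1*(-5)) = -2*(-8 - 5) = -2*(-13) = 26)
U(-2, 0 - 1*0)*(q + j) = (-2*(1 + (0 - 1*0)))*(26 - 42) = -2*(1 + (0 + 0))*(-16) = -2*(1 + 0)*(-16) = -2*1*(-16) = -2*(-16) = 32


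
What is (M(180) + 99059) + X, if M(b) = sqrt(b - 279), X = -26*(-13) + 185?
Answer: 99582 + 3*I*sqrt(11) ≈ 99582.0 + 9.9499*I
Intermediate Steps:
X = 523 (X = 338 + 185 = 523)
M(b) = sqrt(-279 + b)
(M(180) + 99059) + X = (sqrt(-279 + 180) + 99059) + 523 = (sqrt(-99) + 99059) + 523 = (3*I*sqrt(11) + 99059) + 523 = (99059 + 3*I*sqrt(11)) + 523 = 99582 + 3*I*sqrt(11)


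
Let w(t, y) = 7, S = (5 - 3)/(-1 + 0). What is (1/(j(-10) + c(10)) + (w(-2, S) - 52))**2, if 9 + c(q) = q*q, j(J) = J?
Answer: 13278736/6561 ≈ 2023.9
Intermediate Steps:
S = -2 (S = 2/(-1) = 2*(-1) = -2)
c(q) = -9 + q**2 (c(q) = -9 + q*q = -9 + q**2)
(1/(j(-10) + c(10)) + (w(-2, S) - 52))**2 = (1/(-10 + (-9 + 10**2)) + (7 - 52))**2 = (1/(-10 + (-9 + 100)) - 45)**2 = (1/(-10 + 91) - 45)**2 = (1/81 - 45)**2 = (-3644/81)**2 = 13278736/6561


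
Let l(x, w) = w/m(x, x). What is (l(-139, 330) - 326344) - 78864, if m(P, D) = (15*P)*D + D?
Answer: -58689516139/144838 ≈ -4.0521e+5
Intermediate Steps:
m(P, D) = D + 15*D*P (m(P, D) = 15*D*P + D = D + 15*D*P)
l(x, w) = w/(x*(1 + 15*x)) (l(x, w) = w/((x*(1 + 15*x))) = w*(1/(x*(1 + 15*x))) = w/(x*(1 + 15*x)))
(l(-139, 330) - 326344) - 78864 = (330/(-139*(1 + 15*(-139))) - 326344) - 78864 = (330*(-1/139)/(1 - 2085) - 326344) - 78864 = (330*(-1/139)/(-2084) - 326344) - 78864 = (330*(-1/139)*(-1/2084) - 326344) - 78864 = (165/144838 - 326344) - 78864 = -47267012107/144838 - 78864 = -58689516139/144838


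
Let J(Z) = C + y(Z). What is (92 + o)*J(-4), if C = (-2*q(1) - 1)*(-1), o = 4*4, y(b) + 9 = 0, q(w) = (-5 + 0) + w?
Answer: -1728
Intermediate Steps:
q(w) = -5 + w
y(b) = -9 (y(b) = -9 + 0 = -9)
o = 16
C = -7 (C = (-2*(-5 + 1) - 1)*(-1) = (-2*(-4) - 1)*(-1) = (8 - 1)*(-1) = 7*(-1) = -7)
J(Z) = -16 (J(Z) = -7 - 9 = -16)
(92 + o)*J(-4) = (92 + 16)*(-16) = 108*(-16) = -1728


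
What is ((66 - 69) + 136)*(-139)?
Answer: -18487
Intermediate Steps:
((66 - 69) + 136)*(-139) = (-3 + 136)*(-139) = 133*(-139) = -18487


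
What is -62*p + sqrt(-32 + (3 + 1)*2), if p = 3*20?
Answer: -3720 + 2*I*sqrt(6) ≈ -3720.0 + 4.899*I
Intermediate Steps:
p = 60
-62*p + sqrt(-32 + (3 + 1)*2) = -62*60 + sqrt(-32 + (3 + 1)*2) = -3720 + sqrt(-32 + 4*2) = -3720 + sqrt(-32 + 8) = -3720 + sqrt(-24) = -3720 + 2*I*sqrt(6)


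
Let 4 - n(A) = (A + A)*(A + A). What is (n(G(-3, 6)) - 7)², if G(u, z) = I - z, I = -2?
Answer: 67081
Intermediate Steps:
G(u, z) = -2 - z
n(A) = 4 - 4*A² (n(A) = 4 - (A + A)*(A + A) = 4 - 2*A*2*A = 4 - 4*A²)
(n(G(-3, 6)) - 7)² = ((4 - 4*(-2 - 1*6)²) - 7)² = ((4 - 4*(-2 - 6)²) - 7)² = ((4 - 4*(-8)²) - 7)² = ((4 - 4*64) - 7)² = ((4 - 256) - 7)² = (-252 - 7)² = (-259)² = 67081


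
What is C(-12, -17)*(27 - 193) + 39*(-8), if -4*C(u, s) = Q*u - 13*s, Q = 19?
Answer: -1205/2 ≈ -602.50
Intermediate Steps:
C(u, s) = -19*u/4 + 13*s/4 (C(u, s) = -(19*u - 13*s)/4 = -(-13*s + 19*u)/4 = -19*u/4 + 13*s/4)
C(-12, -17)*(27 - 193) + 39*(-8) = (-19/4*(-12) + (13/4)*(-17))*(27 - 193) + 39*(-8) = (57 - 221/4)*(-166) - 312 = (7/4)*(-166) - 312 = -581/2 - 312 = -1205/2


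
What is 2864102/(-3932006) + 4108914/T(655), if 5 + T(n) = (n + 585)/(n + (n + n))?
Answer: -3174710398373173/3375627151 ≈ -9.4048e+5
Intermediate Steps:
T(n) = -5 + (585 + n)/(3*n) (T(n) = -5 + (n + 585)/(n + (n + n)) = -5 + (585 + n)/(n + 2*n) = -5 + (585 + n)/((3*n)) = -5 + (585 + n)*(1/(3*n)) = -5 + (585 + n)/(3*n))
2864102/(-3932006) + 4108914/T(655) = 2864102/(-3932006) + 4108914/(-14/3 + 195/655) = 2864102*(-1/3932006) + 4108914/(-14/3 + 195*(1/655)) = -1432051/1966003 + 4108914/(-14/3 + 39/131) = -1432051/1966003 + 4108914/(-1717/393) = -1432051/1966003 + 4108914*(-393/1717) = -1432051/1966003 - 1614803202/1717 = -3174710398373173/3375627151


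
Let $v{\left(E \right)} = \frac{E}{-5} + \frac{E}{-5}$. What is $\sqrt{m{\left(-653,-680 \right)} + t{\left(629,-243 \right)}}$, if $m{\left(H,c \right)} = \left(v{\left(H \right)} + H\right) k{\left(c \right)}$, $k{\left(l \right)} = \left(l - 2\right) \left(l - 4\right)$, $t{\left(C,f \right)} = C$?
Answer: $\frac{i \sqrt{4569234235}}{5} \approx 13519.0 i$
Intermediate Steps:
$k{\left(l \right)} = \left(-4 + l\right) \left(-2 + l\right)$ ($k{\left(l \right)} = \left(-2 + l\right) \left(-4 + l\right) = \left(-4 + l\right) \left(-2 + l\right)$)
$v{\left(E \right)} = - \frac{2 E}{5}$ ($v{\left(E \right)} = E \left(- \frac{1}{5}\right) + E \left(- \frac{1}{5}\right) = - \frac{E}{5} - \frac{E}{5} = - \frac{2 E}{5}$)
$m{\left(H,c \right)} = \frac{3 H \left(8 + c^{2} - 6 c\right)}{5}$ ($m{\left(H,c \right)} = \left(- \frac{2 H}{5} + H\right) \left(8 + c^{2} - 6 c\right) = \frac{3 H}{5} \left(8 + c^{2} - 6 c\right) = \frac{3 H \left(8 + c^{2} - 6 c\right)}{5}$)
$\sqrt{m{\left(-653,-680 \right)} + t{\left(629,-243 \right)}} = \sqrt{\frac{3}{5} \left(-653\right) \left(8 + \left(-680\right)^{2} - -4080\right) + 629} = \sqrt{\frac{3}{5} \left(-653\right) \left(8 + 462400 + 4080\right) + 629} = \sqrt{\frac{3}{5} \left(-653\right) 466488 + 629} = \sqrt{- \frac{913849992}{5} + 629} = \sqrt{- \frac{913846847}{5}} = \frac{i \sqrt{4569234235}}{5}$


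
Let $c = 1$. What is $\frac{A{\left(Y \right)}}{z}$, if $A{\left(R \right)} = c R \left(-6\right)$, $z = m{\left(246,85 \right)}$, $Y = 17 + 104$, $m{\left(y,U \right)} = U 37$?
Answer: $- \frac{726}{3145} \approx -0.23084$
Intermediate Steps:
$m{\left(y,U \right)} = 37 U$
$Y = 121$
$z = 3145$ ($z = 37 \cdot 85 = 3145$)
$A{\left(R \right)} = - 6 R$ ($A{\left(R \right)} = 1 R \left(-6\right) = R \left(-6\right) = - 6 R$)
$\frac{A{\left(Y \right)}}{z} = \frac{\left(-6\right) 121}{3145} = \left(-726\right) \frac{1}{3145} = - \frac{726}{3145}$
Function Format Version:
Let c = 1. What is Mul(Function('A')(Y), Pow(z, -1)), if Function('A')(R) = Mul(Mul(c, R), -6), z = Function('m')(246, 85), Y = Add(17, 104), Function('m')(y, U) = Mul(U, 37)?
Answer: Rational(-726, 3145) ≈ -0.23084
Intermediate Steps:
Function('m')(y, U) = Mul(37, U)
Y = 121
z = 3145 (z = Mul(37, 85) = 3145)
Function('A')(R) = Mul(-6, R) (Function('A')(R) = Mul(Mul(1, R), -6) = Mul(R, -6) = Mul(-6, R))
Mul(Function('A')(Y), Pow(z, -1)) = Mul(Mul(-6, 121), Pow(3145, -1)) = Mul(-726, Rational(1, 3145)) = Rational(-726, 3145)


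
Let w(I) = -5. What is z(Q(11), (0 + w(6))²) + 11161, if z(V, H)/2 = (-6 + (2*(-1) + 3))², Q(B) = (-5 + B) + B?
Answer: 11211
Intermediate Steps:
Q(B) = -5 + 2*B
z(V, H) = 50 (z(V, H) = 2*(-6 + (2*(-1) + 3))² = 2*(-6 + (-2 + 3))² = 2*(-6 + 1)² = 2*(-5)² = 2*25 = 50)
z(Q(11), (0 + w(6))²) + 11161 = 50 + 11161 = 11211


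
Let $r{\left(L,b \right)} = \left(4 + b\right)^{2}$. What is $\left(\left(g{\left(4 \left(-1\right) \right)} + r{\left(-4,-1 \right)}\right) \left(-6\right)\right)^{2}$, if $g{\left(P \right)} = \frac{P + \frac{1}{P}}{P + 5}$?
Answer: $\frac{3249}{4} \approx 812.25$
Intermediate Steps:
$g{\left(P \right)} = \frac{P + \frac{1}{P}}{5 + P}$
$\left(\left(g{\left(4 \left(-1\right) \right)} + r{\left(-4,-1 \right)}\right) \left(-6\right)\right)^{2} = \left(\left(\frac{1 + \left(4 \left(-1\right)\right)^{2}}{4 \left(-1\right) \left(5 + 4 \left(-1\right)\right)} + \left(4 - 1\right)^{2}\right) \left(-6\right)\right)^{2} = \left(\left(\frac{1 + \left(-4\right)^{2}}{\left(-4\right) \left(5 - 4\right)} + 3^{2}\right) \left(-6\right)\right)^{2} = \left(\left(- \frac{1 + 16}{4 \cdot 1} + 9\right) \left(-6\right)\right)^{2} = \left(\left(\left(- \frac{1}{4}\right) 1 \cdot 17 + 9\right) \left(-6\right)\right)^{2} = \left(\left(- \frac{17}{4} + 9\right) \left(-6\right)\right)^{2} = \left(\frac{19}{4} \left(-6\right)\right)^{2} = \left(- \frac{57}{2}\right)^{2} = \frac{3249}{4}$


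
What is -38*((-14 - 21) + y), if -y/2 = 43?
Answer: 4598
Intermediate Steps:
y = -86 (y = -2*43 = -86)
-38*((-14 - 21) + y) = -38*((-14 - 21) - 86) = -38*(-35 - 86) = -38*(-121) = 4598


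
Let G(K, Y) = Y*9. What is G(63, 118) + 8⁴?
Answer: 5158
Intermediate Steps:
G(K, Y) = 9*Y
G(63, 118) + 8⁴ = 9*118 + 8⁴ = 1062 + 4096 = 5158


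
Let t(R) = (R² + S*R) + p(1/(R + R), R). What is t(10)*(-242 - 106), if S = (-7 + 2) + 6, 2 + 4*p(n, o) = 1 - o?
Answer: -37323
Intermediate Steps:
p(n, o) = -¼ - o/4 (p(n, o) = -½ + (1 - o)/4 = -½ + (¼ - o/4) = -¼ - o/4)
S = 1 (S = -5 + 6 = 1)
t(R) = -¼ + R² + 3*R/4 (t(R) = (R² + 1*R) + (-¼ - R/4) = (R² + R) + (-¼ - R/4) = (R + R²) + (-¼ - R/4) = -¼ + R² + 3*R/4)
t(10)*(-242 - 106) = (-¼ + 10² + (¾)*10)*(-242 - 106) = (-¼ + 100 + 15/2)*(-348) = (429/4)*(-348) = -37323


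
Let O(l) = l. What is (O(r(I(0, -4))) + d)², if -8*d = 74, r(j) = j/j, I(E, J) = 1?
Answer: 1089/16 ≈ 68.063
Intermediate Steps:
r(j) = 1
d = -37/4 (d = -⅛*74 = -37/4 ≈ -9.2500)
(O(r(I(0, -4))) + d)² = (1 - 37/4)² = (-33/4)² = 1089/16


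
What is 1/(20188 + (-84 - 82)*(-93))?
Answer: 1/35626 ≈ 2.8069e-5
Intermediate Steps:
1/(20188 + (-84 - 82)*(-93)) = 1/(20188 - 166*(-93)) = 1/(20188 + 15438) = 1/35626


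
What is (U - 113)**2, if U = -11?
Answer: 15376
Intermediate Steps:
(U - 113)**2 = (-11 - 113)**2 = (-124)**2 = 15376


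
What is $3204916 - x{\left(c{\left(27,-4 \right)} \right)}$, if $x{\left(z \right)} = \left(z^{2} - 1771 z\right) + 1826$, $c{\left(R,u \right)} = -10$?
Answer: $3185280$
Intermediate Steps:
$x{\left(z \right)} = 1826 + z^{2} - 1771 z$
$3204916 - x{\left(c{\left(27,-4 \right)} \right)} = 3204916 - \left(1826 + \left(-10\right)^{2} - -17710\right) = 3204916 - \left(1826 + 100 + 17710\right) = 3204916 - 19636 = 3185280$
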